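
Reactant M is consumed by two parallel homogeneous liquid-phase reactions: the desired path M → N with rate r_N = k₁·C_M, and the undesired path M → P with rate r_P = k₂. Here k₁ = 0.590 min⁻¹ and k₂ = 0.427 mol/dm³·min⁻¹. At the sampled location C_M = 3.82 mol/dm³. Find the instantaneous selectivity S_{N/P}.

S_{N/P} = r_N/r_P = (k₁·C_M)/(k₂) = (k₁/k₂)·C_M.
= (0.590×3.820) / (0.427) = 2.254/0.4270 = 5.28.
Since the desired path is higher order in M, keeping C_M high (PFR or concentrated feed) favours N.

5.28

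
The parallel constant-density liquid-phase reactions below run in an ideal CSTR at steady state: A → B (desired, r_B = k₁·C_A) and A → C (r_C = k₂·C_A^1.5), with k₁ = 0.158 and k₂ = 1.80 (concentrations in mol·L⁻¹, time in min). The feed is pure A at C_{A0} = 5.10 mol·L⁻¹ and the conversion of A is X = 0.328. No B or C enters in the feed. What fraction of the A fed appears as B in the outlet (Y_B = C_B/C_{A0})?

Exit C_A = C_{A0}(1−X) = 5.10×0.672 = 3.427 mol·L⁻¹.
Rates in a CSTR are evaluated at the outlet concentration: r_B = 0.158×3.427 = 0.5415, r_C = 1.80×3.427^1.5 = 11.42.
Fraction of consumed A going to B: r_B/(r_B+r_C) = 0.04527.
C_B = 0.04527·C_{A0}·X = 0.04527×5.10×0.328 = 0.0757 mol·L⁻¹; Y_B = C_B/C_{A0} = 0.0148.

0.0148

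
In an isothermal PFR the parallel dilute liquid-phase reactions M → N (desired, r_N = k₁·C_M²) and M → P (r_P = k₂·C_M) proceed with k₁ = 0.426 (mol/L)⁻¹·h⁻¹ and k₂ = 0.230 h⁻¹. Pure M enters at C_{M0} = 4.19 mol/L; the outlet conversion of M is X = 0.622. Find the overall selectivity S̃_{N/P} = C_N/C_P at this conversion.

5.03

C_M = C_{M0}(1−X) = 1.584 mol/L.
Along a PFR/batch, dC_P/dC_M = −r_P/(r_N+r_P) = −k₂/(k₂+k₁·C_M).
Integrating from C_{M0} to C_M: C_P = (0.230/0.426)·ln[(0.230+0.426·4.19)/(0.230+0.426·1.58)] = 0.5399·ln(2.015/0.9047) = 0.4323 mol/L.
Then C_N = (C_{M0}−C_M) − C_P = 2.606 − 0.4323 = 2.174 mol/L.
S̃_{N/P} = C_N/C_P = 2.174/0.4323 = 5.03.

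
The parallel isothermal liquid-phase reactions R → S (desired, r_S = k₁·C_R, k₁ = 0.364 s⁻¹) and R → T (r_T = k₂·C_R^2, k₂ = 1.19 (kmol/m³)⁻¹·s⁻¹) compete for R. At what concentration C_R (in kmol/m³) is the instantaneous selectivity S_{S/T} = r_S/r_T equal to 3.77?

0.0811 kmol/m³

S_{S/T} = (k₁/k₂)·C_R⁻¹ ⇒ C_R = (S·k₂/k₁)^(-1).
= (3.77×1.19/0.364)^(-1) = (12.33)^(-1) = 0.0811 kmol/m³.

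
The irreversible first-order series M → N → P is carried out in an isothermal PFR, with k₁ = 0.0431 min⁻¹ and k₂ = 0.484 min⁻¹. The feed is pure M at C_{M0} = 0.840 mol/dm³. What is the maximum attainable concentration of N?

At the optimum, C_{N,max}/C_{M0} = (k₁/k₂)^[k₂/(k₂−k₁)].
= (0.0431/0.484)^(0.484/(0.484−0.0431)) = (0.08905)^(1.098) = 0.07030.
C_{N,max} = 0.07030×0.840 = 0.0591 mol/dm³.

0.0591 mol/dm³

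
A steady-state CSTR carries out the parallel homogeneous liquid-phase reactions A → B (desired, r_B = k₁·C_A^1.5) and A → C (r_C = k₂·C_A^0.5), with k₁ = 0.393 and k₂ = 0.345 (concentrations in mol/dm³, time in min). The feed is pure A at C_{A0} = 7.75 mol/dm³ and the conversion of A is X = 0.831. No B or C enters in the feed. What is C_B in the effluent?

Exit C_A = C_{A0}(1−X) = 7.75×0.169 = 1.310 mol/dm³.
In a CSTR the entire volume is at exit conditions, so r_B = 0.393×1.310^1.5 = 0.5891 and r_C = 0.345×1.310^0.5 = 0.3948.
Fraction of consumed A going to B: r_B/(r_B+r_C) = 0.5987.
C_B = 0.5987·C_{A0}·X = 0.5987×7.75×0.831 = 3.86 mol/dm³.

3.86 mol/dm³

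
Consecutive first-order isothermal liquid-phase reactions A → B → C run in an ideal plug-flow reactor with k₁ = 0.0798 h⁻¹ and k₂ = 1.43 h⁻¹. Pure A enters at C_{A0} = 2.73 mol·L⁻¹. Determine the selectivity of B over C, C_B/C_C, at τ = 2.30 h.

The intermediate concentration in a first-order A→B→C sequence is C_B = k₁C_{A0}(e^(−k₁τ) − e^(−k₂τ))/(k₂−k₁).
e^(−k₁τ) = e^(−0.0798×2.30) = e^(−0.1835) = 0.8323; e^(−k₂τ) = e^(−3.289) = 0.03729.
C_B = 0.0798×2.73/(1.43−0.0798) × (0.8323−0.03729) = 0.1613×0.7950 = 0.1283 mol·L⁻¹.
C_A = C_{A0}e^(−k₁τ) = 2.272 mol·L⁻¹, so C_C = C_{A0}−C_A−C_B = 0.3295 mol·L⁻¹; C_B/C_C = 0.389.

0.389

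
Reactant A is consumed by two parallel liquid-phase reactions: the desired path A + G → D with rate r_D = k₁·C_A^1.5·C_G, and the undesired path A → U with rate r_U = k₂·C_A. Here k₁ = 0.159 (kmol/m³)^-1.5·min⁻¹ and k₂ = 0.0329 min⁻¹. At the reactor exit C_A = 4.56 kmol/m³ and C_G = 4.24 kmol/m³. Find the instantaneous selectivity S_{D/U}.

43.8

S_{D/U} = r_D/r_U = (k₁·C_A^1.5·C_G)/(k₂·C_A) = (k₁/k₂)·C_A^0.5·C_G.
= (0.159×4.560^1.5×4.240) / (0.0329×4.560) = 6.565/0.1500 = 43.8.
Since the desired path is higher order in A, keeping C_A high (PFR or concentrated feed) favours D.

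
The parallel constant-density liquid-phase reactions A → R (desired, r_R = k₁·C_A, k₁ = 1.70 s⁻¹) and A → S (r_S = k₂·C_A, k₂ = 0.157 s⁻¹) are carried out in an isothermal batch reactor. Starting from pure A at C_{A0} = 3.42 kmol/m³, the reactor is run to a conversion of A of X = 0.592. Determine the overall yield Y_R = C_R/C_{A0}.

C_A = C_{A0}(1−X) = 1.395 kmol/m³.
Both paths are first order in A, so the instantaneous fraction to R is constant: dC_R/d(−C_A) = k₁/(k₁+k₂) = 0.9155.
C_R = 0.9155·(C_{A0}−C_A) = 0.9155×2.025 = 1.85 kmol/m³.
Y_R = C_R/C_{A0} = 1.853/3.42 = 0.542.

0.542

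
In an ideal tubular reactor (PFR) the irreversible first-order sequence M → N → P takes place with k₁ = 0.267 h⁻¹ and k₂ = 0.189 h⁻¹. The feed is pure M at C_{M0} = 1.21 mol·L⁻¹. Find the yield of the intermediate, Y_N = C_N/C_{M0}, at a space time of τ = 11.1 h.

For first-order series with pure M initially, C_N(τ) = k₁C_{M0}/(k₂−k₁)·(e^(−k₁τ) − e^(−k₂τ)).
e^(−k₁τ) = e^(−0.267×11.1) = e^(−2.964) = 0.05163; e^(−k₂τ) = e^(−2.098) = 0.1227.
C_N = 0.267×1.21/(0.189−0.267) × (0.05163−0.1227) = (-4.142)×(-0.07109) = 0.2944 mol·L⁻¹.
Y_N = C_N/C_{M0} = 0.2944/1.21 = 0.243.

0.243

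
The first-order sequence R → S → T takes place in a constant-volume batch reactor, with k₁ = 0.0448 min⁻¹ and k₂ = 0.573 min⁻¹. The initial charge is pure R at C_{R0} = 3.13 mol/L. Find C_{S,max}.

0.197 mol/L

Evaluating C_S at t_opt = ln(k₂/k₁)/(k₂−k₁) gives C_{S,max}/C_{R0} = (k₁/k₂)^[k₂/(k₂−k₁)].
= (0.0448/0.573)^(0.573/(0.573−0.0448)) = (0.07818)^(1.085) = 0.06299.
C_{S,max} = 0.06299×3.13 = 0.197 mol/L.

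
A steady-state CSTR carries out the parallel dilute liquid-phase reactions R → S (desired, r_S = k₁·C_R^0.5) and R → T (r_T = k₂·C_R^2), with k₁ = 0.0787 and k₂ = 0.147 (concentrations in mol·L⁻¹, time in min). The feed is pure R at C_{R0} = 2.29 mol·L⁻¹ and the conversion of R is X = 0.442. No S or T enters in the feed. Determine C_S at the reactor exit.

0.274 mol·L⁻¹

Exit C_R = C_{R0}(1−X) = 2.29×0.558 = 1.278 mol·L⁻¹.
In a CSTR the entire volume is at exit conditions, so r_S = 0.0787×1.278^0.5 = 0.08896 and r_T = 0.147×1.278^2 = 0.2400.
Fraction of consumed R going to S: r_S/(r_S+r_T) = 0.2704.
C_S = 0.2704·C_{R0}·X = 0.2704×2.29×0.442 = 0.274 mol·L⁻¹.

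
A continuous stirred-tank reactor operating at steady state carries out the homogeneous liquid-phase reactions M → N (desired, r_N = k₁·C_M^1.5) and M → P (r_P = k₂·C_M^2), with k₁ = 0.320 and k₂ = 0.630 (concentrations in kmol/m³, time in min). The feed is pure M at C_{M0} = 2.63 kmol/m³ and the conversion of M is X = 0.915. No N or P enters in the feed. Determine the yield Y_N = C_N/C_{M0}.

0.474

Exit C_M = C_{M0}(1−X) = 2.63×0.0850 = 0.2235 kmol/m³.
In a CSTR the entire volume is at exit conditions, so r_N = 0.320×0.2235^1.5 = 0.03382 and r_P = 0.630×0.2235^2 = 0.03148.
Fraction of consumed M going to N: r_N/(r_N+r_P) = 0.5179.
C_N = 0.5179·C_{M0}·X = 0.5179×2.63×0.915 = 1.25 kmol/m³; Y_N = C_N/C_{M0} = 0.474.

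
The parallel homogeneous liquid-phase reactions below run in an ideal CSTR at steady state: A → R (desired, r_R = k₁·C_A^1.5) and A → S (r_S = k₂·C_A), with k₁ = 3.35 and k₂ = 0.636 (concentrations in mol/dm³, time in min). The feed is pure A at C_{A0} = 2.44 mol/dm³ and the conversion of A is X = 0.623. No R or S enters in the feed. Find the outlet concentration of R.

1.27 mol/dm³

Exit C_A = C_{A0}(1−X) = 2.44×0.377 = 0.9199 mol/dm³.
Rates in a CSTR are evaluated at the outlet concentration: r_R = 3.35×0.9199^1.5 = 2.956, r_S = 0.636×0.9199 = 0.5850.
Fraction of consumed A going to R: r_R/(r_R+r_S) = 0.8348.
C_R = 0.8348·C_{A0}·X = 0.8348×2.44×0.623 = 1.27 mol/dm³.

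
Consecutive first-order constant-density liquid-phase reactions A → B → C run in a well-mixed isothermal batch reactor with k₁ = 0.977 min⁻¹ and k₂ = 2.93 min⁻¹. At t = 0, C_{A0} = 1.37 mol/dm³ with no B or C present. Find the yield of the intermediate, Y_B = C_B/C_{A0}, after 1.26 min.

Solving the coupled first-order balances gives C_B(t) = [k₁/(k₂−k₁)]·C_{A0}·(e^(−k₁t) − e^(−k₂t)).
e^(−k₁t) = e^(−0.977×1.26) = e^(−1.231) = 0.2920; e^(−k₂t) = e^(−3.692) = 0.02493.
C_B = 0.977×1.37/(2.93−0.977) × (0.2920−0.02493) = 0.6854×0.2671 = 0.1830 mol/dm³.
Y_B = C_B/C_{A0} = 0.1830/1.37 = 0.134.

0.134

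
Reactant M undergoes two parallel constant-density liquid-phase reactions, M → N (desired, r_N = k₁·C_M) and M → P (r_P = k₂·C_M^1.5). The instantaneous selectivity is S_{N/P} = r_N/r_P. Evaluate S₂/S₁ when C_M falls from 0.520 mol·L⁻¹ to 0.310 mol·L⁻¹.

1.30

S_{N/P} = (k₁/k₂)·C_M^-0.5, so S₂/S₁ = (C_{M,2}/C_{M,1})^-0.5.
= (0.310/0.520)^(-0.5) = (0.5962)^(-0.5) = 1.30.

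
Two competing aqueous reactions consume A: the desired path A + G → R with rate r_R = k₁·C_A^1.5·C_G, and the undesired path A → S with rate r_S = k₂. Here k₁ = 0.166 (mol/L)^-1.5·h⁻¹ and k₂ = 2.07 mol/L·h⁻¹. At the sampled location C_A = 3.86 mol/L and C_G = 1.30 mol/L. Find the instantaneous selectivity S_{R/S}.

S_{R/S} = r_R/r_S = (k₁·C_A^1.5·C_G)/(k₂) = (k₁/k₂)·C_A^1.5·C_G.
= (0.166×3.860^1.5×1.300) / (2.07) = 1.637/2.070 = 0.791.
Since the desired path is higher order in A, keeping C_A high (PFR or concentrated feed) favours R.

0.791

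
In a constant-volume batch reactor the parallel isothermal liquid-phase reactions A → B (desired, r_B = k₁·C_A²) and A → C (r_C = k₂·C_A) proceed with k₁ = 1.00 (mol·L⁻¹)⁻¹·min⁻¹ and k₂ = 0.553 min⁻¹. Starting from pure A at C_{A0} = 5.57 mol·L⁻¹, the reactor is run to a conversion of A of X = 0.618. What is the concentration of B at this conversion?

2.99 mol·L⁻¹

C_A = C_{A0}(1−X) = 2.128 mol·L⁻¹.
Along a PFR/batch, dC_C/dC_A = −r_C/(r_B+r_C) = −k₂/(k₂+k₁·C_A).
Integrating from C_{A0} to C_A: C_C = (0.553/1.00)·ln[(0.553+1.00·5.57)/(0.553+1.00·2.13)] = 0.5530·ln(6.123/2.681) = 0.4568 mol·L⁻¹.
Then C_B = (C_{A0}−C_A) − C_C = 3.442 − 0.4568 = 2.986 mol·L⁻¹.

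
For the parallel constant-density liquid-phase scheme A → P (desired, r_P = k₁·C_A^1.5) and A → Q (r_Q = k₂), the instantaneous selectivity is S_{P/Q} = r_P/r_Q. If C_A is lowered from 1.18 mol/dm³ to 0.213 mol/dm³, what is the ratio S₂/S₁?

S_{P/Q} = (k₁/k₂)·C_A^1.5, so S₂/S₁ = (C_{A,2}/C_{A,1})^1.5.
= (0.213/1.18)^1.5 = (0.1805)^1.5 = 0.0767.
Selectivity toward P falls as C_A falls — high-concentration operation is favoured.

0.0767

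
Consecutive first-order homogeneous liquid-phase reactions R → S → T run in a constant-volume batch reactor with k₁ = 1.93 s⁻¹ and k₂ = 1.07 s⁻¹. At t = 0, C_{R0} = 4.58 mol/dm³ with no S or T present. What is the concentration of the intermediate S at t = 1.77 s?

1.21 mol/dm³

The intermediate concentration in a first-order A→B→C sequence is C_S = k₁C_{R0}(e^(−k₁t) − e^(−k₂t))/(k₂−k₁).
e^(−k₁t) = e^(−1.93×1.77) = e^(−3.416) = 0.03284; e^(−k₂t) = e^(−1.894) = 0.1505.
C_S = 1.93×4.58/(1.07−1.93) × (0.03284−0.1505) = (-10.28)×(-0.1176) = 1.209 mol/dm³.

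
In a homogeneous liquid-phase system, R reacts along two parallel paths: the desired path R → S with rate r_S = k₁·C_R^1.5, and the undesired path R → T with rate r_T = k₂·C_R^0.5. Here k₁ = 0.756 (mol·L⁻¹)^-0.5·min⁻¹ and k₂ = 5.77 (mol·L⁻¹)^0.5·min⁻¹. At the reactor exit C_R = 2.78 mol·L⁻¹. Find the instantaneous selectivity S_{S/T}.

0.364

S_{S/T} = r_S/r_T = (k₁·C_R^1.5)/(k₂·C_R^0.5) = (k₁/k₂)·C_R.
= (0.756×2.780^1.5) / (5.77×2.780^0.5) = 3.504/9.621 = 0.364.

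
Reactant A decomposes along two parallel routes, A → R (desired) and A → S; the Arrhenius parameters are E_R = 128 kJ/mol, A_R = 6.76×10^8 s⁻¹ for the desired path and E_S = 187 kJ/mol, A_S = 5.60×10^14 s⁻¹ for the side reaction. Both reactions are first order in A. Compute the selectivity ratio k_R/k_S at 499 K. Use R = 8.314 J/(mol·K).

Since both paths have the same order in A, the concentration cancels and S_{R/S} = k_R/k_S = (A_R/A_S)·exp[(E_S−E_R)/(RT)].
(E_S−E_R)/(RT) = (187−128)×10³/(8.314×499) = 59000/4149 = 14.22.
k_R/k_S = (6.76×10^8/5.60×10^14)·exp(14.22) = 1.207×10^-6 × 1.501×10^6 = 1.81.

1.81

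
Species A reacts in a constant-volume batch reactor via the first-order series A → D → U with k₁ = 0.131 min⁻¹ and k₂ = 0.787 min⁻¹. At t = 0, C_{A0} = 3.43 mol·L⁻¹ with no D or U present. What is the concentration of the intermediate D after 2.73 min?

0.399 mol·L⁻¹

The intermediate concentration in a first-order A→B→C sequence is C_D = k₁C_{A0}(e^(−k₁t) − e^(−k₂t))/(k₂−k₁).
e^(−k₁t) = e^(−0.131×2.73) = e^(−0.3576) = 0.6993; e^(−k₂t) = e^(−2.149) = 0.1167.
C_D = 0.131×3.43/(0.787−0.131) × (0.6993−0.1167) = 0.6850×0.5827 = 0.3991 mol·L⁻¹.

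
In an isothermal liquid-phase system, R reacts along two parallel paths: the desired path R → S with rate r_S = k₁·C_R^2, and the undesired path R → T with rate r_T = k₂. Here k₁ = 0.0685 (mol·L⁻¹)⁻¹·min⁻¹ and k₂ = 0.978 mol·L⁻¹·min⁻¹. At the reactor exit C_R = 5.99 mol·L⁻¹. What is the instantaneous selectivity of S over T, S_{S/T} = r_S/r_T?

2.51

S_{S/T} = r_S/r_T = (k₁·C_R^2)/(k₂) = (k₁/k₂)·C_R^2.
= (0.0685×5.990^2) / (0.978) = 2.458/0.9780 = 2.51.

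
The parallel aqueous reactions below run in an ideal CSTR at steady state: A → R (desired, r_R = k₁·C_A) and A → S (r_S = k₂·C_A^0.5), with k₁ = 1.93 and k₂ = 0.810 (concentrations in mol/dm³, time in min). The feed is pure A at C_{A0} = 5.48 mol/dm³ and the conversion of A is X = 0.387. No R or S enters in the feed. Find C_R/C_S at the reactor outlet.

Exit C_A = C_{A0}(1−X) = 5.48×0.613 = 3.359 mol/dm³.
A CSTR operates uniformly at the exit composition, giving r_R = 6.483 and r_S = 1.485 (each k·C_A^n at C_A = 3.359).
Overall selectivity = C_R/C_S = r_Rτ/(r_Sτ) = r_R/r_S = 4.37.

4.37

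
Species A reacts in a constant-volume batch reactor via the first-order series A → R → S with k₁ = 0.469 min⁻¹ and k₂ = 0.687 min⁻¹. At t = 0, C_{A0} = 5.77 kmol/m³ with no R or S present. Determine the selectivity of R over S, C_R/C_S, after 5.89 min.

0.117

Solving the coupled first-order balances gives C_R(t) = [k₁/(k₂−k₁)]·C_{A0}·(e^(−k₁t) − e^(−k₂t)).
e^(−k₁t) = e^(−0.469×5.89) = e^(−2.762) = 0.06314; e^(−k₂t) = e^(−4.046) = 0.01748.
C_R = 0.469×5.77/(0.687−0.469) × (0.06314−0.01748) = 12.41×0.04565 = 0.5667 kmol/m³.
C_A = C_{A0}e^(−k₁t) = 0.3643 kmol/m³, so C_S = C_{A0}−C_A−C_R = 4.839 kmol/m³; C_R/C_S = 0.117.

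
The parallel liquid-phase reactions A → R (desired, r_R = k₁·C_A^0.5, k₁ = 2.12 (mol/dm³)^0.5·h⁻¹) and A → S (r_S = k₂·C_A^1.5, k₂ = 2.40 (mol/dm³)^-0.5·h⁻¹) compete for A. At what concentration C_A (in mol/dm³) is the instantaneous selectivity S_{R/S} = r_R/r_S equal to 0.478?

S_{R/S} = (k₁/k₂)·C_A⁻¹ ⇒ C_A = (S·k₂/k₁)^(-1).
= (0.478×2.40/2.12)^(-1) = (0.5411)^(-1) = 1.85 mol/dm³.

1.85 mol/dm³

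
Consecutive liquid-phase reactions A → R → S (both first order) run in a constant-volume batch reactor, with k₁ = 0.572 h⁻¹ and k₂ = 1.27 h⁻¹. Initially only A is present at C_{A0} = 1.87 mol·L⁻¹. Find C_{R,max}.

0.438 mol·L⁻¹

For a first-order series the maximum intermediate yield is C_{R,max}/C_{A0} = (k₁/k₂)^[k₂/(k₂−k₁)].
= (0.572/1.27)^(1.27/(1.27−0.572)) = (0.4504)^(1.819) = 0.2343.
C_{R,max} = 0.2343×1.87 = 0.438 mol·L⁻¹.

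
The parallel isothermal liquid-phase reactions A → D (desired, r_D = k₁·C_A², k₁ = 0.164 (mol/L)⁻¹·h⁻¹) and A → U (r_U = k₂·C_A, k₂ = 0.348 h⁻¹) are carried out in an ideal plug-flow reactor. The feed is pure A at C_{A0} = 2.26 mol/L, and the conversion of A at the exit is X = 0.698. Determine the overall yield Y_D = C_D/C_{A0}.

0.279

C_A = C_{A0}(1−X) = 0.6825 mol/L.
Along a PFR/batch, dC_U/dC_A = −r_U/(r_D+r_U) = −k₂/(k₂+k₁·C_A).
Integrating from C_{A0} to C_A: C_U = (0.348/0.164)·ln[(0.348+0.164·2.26)/(0.348+0.164·0.683)] = 2.122·ln(0.7186/0.4599) = 0.9470 mol/L.
Then C_D = (C_{A0}−C_A) − C_U = 1.577 − 0.9470 = 0.6305 mol/L.
Y_D = C_D/C_{A0} = 0.6305/2.26 = 0.279.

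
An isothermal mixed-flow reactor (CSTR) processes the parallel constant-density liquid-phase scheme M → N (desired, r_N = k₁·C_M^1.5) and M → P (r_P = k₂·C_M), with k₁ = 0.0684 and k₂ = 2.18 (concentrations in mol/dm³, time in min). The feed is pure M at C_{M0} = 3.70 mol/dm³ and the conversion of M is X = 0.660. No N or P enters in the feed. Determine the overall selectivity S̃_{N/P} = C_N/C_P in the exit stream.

Exit C_M = C_{M0}(1−X) = 3.70×0.340 = 1.258 mol/dm³.
In a CSTR the entire volume is at exit conditions, so r_N = 0.0684×1.258^1.5 = 0.09651 and r_P = 2.18×1.258 = 2.742.
Overall selectivity = C_N/C_P = r_Nτ/(r_Pτ) = r_N/r_P = 0.0352.

0.0352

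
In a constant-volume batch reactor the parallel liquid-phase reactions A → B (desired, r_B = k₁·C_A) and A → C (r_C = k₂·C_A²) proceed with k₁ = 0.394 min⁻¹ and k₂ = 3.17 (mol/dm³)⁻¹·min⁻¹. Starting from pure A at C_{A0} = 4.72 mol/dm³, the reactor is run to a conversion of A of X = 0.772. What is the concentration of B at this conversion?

0.173 mol/dm³

C_A = C_{A0}(1−X) = 1.076 mol/dm³.
Along a PFR/batch, dC_B/dC_A = −r_B/(r_B+r_C) = −k₁/(k₁+k₂·C_A).
Integrating from C_{A0} to C_A: C_B = (0.394/3.17)·ln[(0.394+3.17·4.72)/(0.394+3.17·1.08)] = 0.1243·ln(15.36/3.805) = 0.1734 mol/dm³.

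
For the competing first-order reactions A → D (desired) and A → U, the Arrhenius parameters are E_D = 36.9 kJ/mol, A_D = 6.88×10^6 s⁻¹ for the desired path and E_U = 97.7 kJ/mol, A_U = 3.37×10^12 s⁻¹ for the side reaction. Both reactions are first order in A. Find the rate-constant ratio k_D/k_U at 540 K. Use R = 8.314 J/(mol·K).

k_D/k_U = (A_D/A_U)·exp[−(E_D−E_U)/(RT)] = (A_D/A_U)·exp[(E_U−E_D)/(RT)].
(E_U−E_D)/(RT) = (97.7−36.9)×10³/(8.314×540) = 60800/4490 = 13.54.
k_D/k_U = (6.88×10^6/3.37×10^12)·exp(13.54) = 2.042×10^-6 × 7.611×10^5 = 1.55.
Since E_D < E_U, lowering the temperature improves selectivity toward D.

1.55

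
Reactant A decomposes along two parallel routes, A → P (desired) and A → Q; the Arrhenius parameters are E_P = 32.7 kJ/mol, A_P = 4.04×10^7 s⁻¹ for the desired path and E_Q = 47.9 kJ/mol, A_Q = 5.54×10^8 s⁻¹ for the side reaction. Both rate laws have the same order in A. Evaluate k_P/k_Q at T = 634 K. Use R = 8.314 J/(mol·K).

1.30

k_P/k_Q = (A_P/A_Q)·exp[−(E_P−E_Q)/(RT)] = (A_P/A_Q)·exp[(E_Q−E_P)/(RT)].
(E_Q−E_P)/(RT) = (47.9−32.7)×10³/(8.314×634) = 15200/5271 = 2.884.
k_P/k_Q = (4.04×10^7/5.54×10^8)·exp(2.884) = 0.07292 × 17.88 = 1.30.
Since E_P < E_Q, lowering the temperature improves selectivity toward P.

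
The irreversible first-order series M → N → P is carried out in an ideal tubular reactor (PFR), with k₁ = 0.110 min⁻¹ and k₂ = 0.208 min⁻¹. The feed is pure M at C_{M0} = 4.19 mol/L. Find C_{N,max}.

At the optimum, C_{N,max}/C_{M0} = (k₁/k₂)^[k₂/(k₂−k₁)].
= (0.110/0.208)^(0.208/(0.208−0.110)) = (0.5288)^(2.122) = 0.2587.
C_{N,max} = 0.2587×4.19 = 1.08 mol/L.

1.08 mol/L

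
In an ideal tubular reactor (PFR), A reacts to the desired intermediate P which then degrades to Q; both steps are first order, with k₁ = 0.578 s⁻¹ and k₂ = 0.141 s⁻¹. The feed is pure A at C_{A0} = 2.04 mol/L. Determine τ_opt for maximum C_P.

For first-order series the maximum of C_P occurs at τ_opt = ln(k₂/k₁)/(k₂−k₁).
= ln(0.141/0.578)/(0.141−0.578) = ln(0.2439)/-0.4370 = -1.411/-0.4370 = 3.23 s.

3.23 s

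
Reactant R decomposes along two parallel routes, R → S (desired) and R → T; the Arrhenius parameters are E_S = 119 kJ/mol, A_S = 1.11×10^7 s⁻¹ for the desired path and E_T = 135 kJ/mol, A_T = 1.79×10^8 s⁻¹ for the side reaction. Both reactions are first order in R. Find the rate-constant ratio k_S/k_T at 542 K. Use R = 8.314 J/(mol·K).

2.16

k_S/k_T = (A_S/A_T)·exp[−(E_S−E_T)/(RT)] = (A_S/A_T)·exp[(E_T−E_S)/(RT)].
(E_T−E_S)/(RT) = (135−119)×10³/(8.314×542) = 16000/4506 = 3.551.
k_S/k_T = (1.11×10^7/1.79×10^8)·exp(3.551) = 0.06201 × 34.84 = 2.16.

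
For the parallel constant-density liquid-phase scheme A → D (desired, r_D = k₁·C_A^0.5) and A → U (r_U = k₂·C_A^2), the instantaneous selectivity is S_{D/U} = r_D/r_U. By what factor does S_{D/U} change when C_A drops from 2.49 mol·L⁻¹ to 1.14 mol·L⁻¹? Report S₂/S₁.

S_{D/U} = (k₁/k₂)·C_A^-1.5, so S₂/S₁ = (C_{A,2}/C_{A,1})^-1.5.
= (1.14/2.49)^(-1.5) = (0.4578)^(-1.5) = 3.23.

3.23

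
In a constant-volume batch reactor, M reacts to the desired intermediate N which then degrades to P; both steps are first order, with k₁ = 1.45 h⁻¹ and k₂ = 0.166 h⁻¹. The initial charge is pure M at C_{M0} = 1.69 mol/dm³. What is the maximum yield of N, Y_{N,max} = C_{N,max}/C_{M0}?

0.756

At the optimum, C_{N,max}/C_{M0} = (k₁/k₂)^[k₂/(k₂−k₁)].
= (1.45/0.166)^(0.166/(0.166−1.45)) = (8.735)^(-0.1293) = 0.7556.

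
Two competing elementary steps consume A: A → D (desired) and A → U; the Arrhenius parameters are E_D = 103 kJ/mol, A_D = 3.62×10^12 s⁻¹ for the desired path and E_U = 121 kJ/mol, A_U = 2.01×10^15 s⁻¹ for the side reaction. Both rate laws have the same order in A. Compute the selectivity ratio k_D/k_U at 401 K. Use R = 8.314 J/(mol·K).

Since both paths have the same order in A, the concentration cancels and S_{D/U} = k_D/k_U = (A_D/A_U)·exp[(E_U−E_D)/(RT)].
(E_U−E_D)/(RT) = (121−103)×10³/(8.314×401) = 18000/3334 = 5.399.
k_D/k_U = (3.62×10^12/2.01×10^15)·exp(5.399) = 0.001801 × 221.2 = 0.398.
Since E_D < E_U, lowering the temperature improves selectivity toward D.

0.398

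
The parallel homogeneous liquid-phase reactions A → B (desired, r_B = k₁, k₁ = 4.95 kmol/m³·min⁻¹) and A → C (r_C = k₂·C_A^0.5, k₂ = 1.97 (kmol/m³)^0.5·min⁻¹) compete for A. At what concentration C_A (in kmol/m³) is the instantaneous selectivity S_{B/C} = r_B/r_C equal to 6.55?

S_{B/C} = (k₁/k₂)·C_A^-0.5 ⇒ C_A = (S·k₂/k₁)^(-2).
= (6.55×1.97/4.95)^(-2) = (2.607)^(-2) = 0.147 kmol/m³.

0.147 kmol/m³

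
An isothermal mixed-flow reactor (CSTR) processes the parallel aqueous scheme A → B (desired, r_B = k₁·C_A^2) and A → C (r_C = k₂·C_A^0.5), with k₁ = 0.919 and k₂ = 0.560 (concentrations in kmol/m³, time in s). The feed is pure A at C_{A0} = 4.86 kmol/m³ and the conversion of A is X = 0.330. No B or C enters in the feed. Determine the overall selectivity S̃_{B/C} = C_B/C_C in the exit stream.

9.64

Exit C_A = C_{A0}(1−X) = 4.86×0.670 = 3.256 kmol/m³.
A CSTR operates uniformly at the exit composition, giving r_B = 9.744 and r_C = 1.011 (each k·C_A^n at C_A = 3.256).
Overall selectivity = C_B/C_C = r_Bτ/(r_Cτ) = r_B/r_C = 9.64.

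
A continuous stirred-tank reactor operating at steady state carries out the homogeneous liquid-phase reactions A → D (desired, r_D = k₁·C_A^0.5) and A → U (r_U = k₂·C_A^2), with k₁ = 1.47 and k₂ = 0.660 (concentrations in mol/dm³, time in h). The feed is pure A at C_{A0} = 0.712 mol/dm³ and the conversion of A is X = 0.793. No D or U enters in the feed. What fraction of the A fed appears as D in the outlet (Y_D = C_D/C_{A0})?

Exit C_A = C_{A0}(1−X) = 0.712×0.207 = 0.1474 mol/dm³.
A CSTR operates uniformly at the exit composition, giving r_D = 0.5643 and r_U = 0.01434 (each k·C_A^n at C_A = 0.1474).
Fraction of consumed A going to D: r_D/(r_D+r_U) = 0.9752.
C_D = 0.9752·C_{A0}·X = 0.9752×0.712×0.793 = 0.551 mol/dm³; Y_D = C_D/C_{A0} = 0.773.

0.773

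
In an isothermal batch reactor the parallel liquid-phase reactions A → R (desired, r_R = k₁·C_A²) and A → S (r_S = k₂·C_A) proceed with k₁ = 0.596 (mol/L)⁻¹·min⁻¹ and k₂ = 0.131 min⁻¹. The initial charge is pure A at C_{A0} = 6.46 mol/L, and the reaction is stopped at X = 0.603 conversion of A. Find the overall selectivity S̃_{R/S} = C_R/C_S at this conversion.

19.3

C_A = C_{A0}(1−X) = 2.565 mol/L.
Along a PFR/batch, dC_S/dC_A = −r_S/(r_R+r_S) = −k₂/(k₂+k₁·C_A).
Integrating from C_{A0} to C_A: C_S = (0.131/0.596)·ln[(0.131+0.596·6.46)/(0.131+0.596·2.56)] = 0.2198·ln(3.981/1.660) = 0.1923 mol/L.
Then C_R = (C_{A0}−C_A) − C_S = 3.895 − 0.1923 = 3.703 mol/L.
S̃_{R/S} = C_R/C_S = 3.703/0.1923 = 19.3.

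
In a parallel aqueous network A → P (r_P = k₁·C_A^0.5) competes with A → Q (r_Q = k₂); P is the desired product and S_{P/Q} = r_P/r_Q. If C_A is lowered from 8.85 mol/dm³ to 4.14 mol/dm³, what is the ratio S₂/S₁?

0.684

S_{P/Q} = (k₁/k₂)·C_A^0.5, so S₂/S₁ = (C_{A,2}/C_{A,1})^0.5.
= (4.14/8.85)^0.5 = (0.4678)^0.5 = 0.684.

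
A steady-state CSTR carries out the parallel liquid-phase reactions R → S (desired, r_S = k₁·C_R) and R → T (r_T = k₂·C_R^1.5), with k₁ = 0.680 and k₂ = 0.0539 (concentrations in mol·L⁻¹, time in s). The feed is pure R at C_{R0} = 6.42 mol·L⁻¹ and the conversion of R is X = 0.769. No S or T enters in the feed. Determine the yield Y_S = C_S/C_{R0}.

Exit C_R = C_{R0}(1−X) = 6.42×0.231 = 1.483 mol·L⁻¹.
In a CSTR the entire volume is at exit conditions, so r_S = 0.680×1.483 = 1.008 and r_T = 0.0539×1.483^1.5 = 0.09734.
Fraction of consumed R going to S: r_S/(r_S+r_T) = 0.9120.
C_S = 0.9120·C_{R0}·X = 0.9120×6.42×0.769 = 4.50 mol·L⁻¹; Y_S = C_S/C_{R0} = 0.701.

0.701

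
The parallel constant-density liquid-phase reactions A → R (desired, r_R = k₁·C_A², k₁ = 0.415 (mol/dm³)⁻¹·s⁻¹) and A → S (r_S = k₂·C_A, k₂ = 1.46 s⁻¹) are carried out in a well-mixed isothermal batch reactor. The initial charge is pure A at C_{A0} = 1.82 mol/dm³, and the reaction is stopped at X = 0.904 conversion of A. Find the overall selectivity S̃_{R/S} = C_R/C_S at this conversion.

0.269

C_A = C_{A0}(1−X) = 0.1747 mol/dm³.
Along a PFR/batch, dC_S/dC_A = −r_S/(r_R+r_S) = −k₂/(k₂+k₁·C_A).
Integrating from C_{A0} to C_A: C_S = (1.46/0.415)·ln[(1.46+0.415·1.82)/(1.46+0.415·0.175)] = 3.518·ln(2.215/1.533) = 1.296 mol/dm³.
Then C_R = (C_{A0}−C_A) − C_S = 1.645 − 1.296 = 0.3489 mol/dm³.
S̃_{R/S} = C_R/C_S = 0.3489/1.296 = 0.269.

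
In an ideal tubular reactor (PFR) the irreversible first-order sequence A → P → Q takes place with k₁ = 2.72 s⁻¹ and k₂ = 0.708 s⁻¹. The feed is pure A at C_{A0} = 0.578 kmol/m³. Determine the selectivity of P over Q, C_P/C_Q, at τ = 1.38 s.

For first-order series with pure A initially, C_P(τ) = k₁C_{A0}/(k₂−k₁)·(e^(−k₁τ) − e^(−k₂τ)).
e^(−k₁τ) = e^(−2.72×1.38) = e^(−3.754) = 0.02343; e^(−k₂τ) = e^(−0.9770) = 0.3764.
C_P = 2.72×0.578/(0.708−2.72) × (0.02343−0.3764) = (-0.7814)×(-0.3530) = 0.2758 kmol/m³.
C_A = C_{A0}e^(−k₁τ) = 0.01354 kmol/m³, so C_Q = C_{A0}−C_A−C_P = 0.2886 kmol/m³; C_P/C_Q = 0.956.

0.956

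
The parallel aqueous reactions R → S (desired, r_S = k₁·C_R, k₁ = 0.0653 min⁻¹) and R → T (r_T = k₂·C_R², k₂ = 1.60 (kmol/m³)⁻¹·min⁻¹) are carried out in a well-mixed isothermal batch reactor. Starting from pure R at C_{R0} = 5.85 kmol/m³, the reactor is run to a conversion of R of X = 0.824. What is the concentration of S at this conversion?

0.0696 kmol/m³

C_R = C_{R0}(1−X) = 1.030 kmol/m³.
Along a PFR/batch, dC_S/dC_R = −r_S/(r_S+r_T) = −k₁/(k₁+k₂·C_R).
Integrating from C_{R0} to C_R: C_S = (0.0653/1.60)·ln[(0.0653+1.60·5.85)/(0.0653+1.60·1.03)] = 0.04081·ln(9.425/1.713) = 0.06960 kmol/m³.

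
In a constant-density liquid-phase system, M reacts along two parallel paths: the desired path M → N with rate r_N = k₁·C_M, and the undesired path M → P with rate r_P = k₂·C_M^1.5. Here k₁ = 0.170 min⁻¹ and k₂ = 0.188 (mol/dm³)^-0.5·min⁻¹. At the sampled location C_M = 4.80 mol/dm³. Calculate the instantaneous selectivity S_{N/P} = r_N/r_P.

0.413

S_{N/P} = r_N/r_P = (k₁·C_M)/(k₂·C_M^1.5) = (k₁/k₂)·C_M^-0.5.
= (0.170×4.800) / (0.188×4.800^1.5) = 0.8160/1.977 = 0.413.
The undesired path is higher order in M, so low C_M (CSTR or dilute feed) favours N.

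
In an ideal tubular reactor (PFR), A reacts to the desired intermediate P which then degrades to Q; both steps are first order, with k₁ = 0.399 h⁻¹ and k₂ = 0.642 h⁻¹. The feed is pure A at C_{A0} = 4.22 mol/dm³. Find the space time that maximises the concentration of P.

1.96 h

Setting dC_P/dτ = 0 gives τ_opt = ln(k₂/k₁)/(k₂−k₁).
= ln(0.642/0.399)/(0.642−0.399) = ln(1.609)/0.2430 = 0.4756/0.2430 = 1.96 h.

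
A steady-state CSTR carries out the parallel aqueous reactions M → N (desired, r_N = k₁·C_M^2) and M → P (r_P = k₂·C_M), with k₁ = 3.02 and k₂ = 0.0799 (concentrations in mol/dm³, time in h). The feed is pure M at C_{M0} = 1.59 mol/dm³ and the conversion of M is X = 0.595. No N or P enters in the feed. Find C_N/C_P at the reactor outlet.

Exit C_M = C_{M0}(1−X) = 1.59×0.405 = 0.6440 mol/dm³.
Rates in a CSTR are evaluated at the outlet concentration: r_N = 3.02×0.6440^2 = 1.252, r_P = 0.0799×0.6440 = 0.05145.
Overall selectivity = C_N/C_P = r_Nτ/(r_Pτ) = r_N/r_P = 24.3.

24.3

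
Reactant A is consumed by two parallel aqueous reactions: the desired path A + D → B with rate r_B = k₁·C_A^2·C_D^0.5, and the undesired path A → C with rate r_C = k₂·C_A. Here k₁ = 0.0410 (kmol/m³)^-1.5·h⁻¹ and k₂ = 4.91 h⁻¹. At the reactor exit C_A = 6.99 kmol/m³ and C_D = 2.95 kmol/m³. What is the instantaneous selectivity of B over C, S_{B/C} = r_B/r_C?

S_{B/C} = r_B/r_C = (k₁·C_A^2·C_D^0.5)/(k₂·C_A) = (k₁/k₂)·C_A·C_D^0.5.
= (0.0410×6.990^2×2.950^0.5) / (4.91×6.990) = 3.441/34.32 = 0.100.

0.100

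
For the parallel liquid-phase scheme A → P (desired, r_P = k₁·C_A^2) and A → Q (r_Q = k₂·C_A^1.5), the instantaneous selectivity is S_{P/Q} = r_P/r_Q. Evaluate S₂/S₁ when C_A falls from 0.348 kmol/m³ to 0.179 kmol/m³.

0.717

S_{P/Q} = (k₁/k₂)·C_A^0.5, so S₂/S₁ = (C_{A,2}/C_{A,1})^0.5.
= (0.179/0.348)^0.5 = (0.5144)^0.5 = 0.717.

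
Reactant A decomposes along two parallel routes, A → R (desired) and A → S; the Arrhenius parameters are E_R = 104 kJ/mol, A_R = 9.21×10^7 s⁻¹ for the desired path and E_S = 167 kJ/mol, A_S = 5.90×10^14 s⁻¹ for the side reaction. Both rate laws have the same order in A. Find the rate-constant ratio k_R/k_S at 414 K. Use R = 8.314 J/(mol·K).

13.9

Since both paths have the same order in A, the concentration cancels and S_{R/S} = k_R/k_S = (A_R/A_S)·exp[(E_S−E_R)/(RT)].
(E_S−E_R)/(RT) = (167−104)×10³/(8.314×414) = 63000/3442 = 18.30.
k_R/k_S = (9.21×10^7/5.90×10^14)·exp(18.30) = 1.561×10^-7 × 8.893×10^7 = 13.9.
Since E_R < E_S, lowering the temperature improves selectivity toward R.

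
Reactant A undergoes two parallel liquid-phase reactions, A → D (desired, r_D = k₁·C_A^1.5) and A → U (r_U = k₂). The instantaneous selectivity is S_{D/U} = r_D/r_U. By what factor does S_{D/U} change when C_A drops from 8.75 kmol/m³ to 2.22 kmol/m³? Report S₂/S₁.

S_{D/U} = (k₁/k₂)·C_A^1.5, so S₂/S₁ = (C_{A,2}/C_{A,1})^1.5.
= (2.22/8.75)^1.5 = (0.2537)^1.5 = 0.128.

0.128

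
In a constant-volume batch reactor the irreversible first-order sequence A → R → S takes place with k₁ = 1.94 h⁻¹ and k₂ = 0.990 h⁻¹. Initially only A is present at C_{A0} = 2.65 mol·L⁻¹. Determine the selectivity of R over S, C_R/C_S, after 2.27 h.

0.239

Solving the coupled first-order balances gives C_R(t) = [k₁/(k₂−k₁)]·C_{A0}·(e^(−k₁t) − e^(−k₂t)).
e^(−k₁t) = e^(−1.94×2.27) = e^(−4.404) = 0.01223; e^(−k₂t) = e^(−2.247) = 0.1057.
C_R = 1.94×2.65/(0.990−1.94) × (0.01223−0.1057) = (-5.412)×(-0.09345) = 0.5057 mol·L⁻¹.
C_A = C_{A0}e^(−k₁t) = 0.03241 mol·L⁻¹, so C_S = C_{A0}−C_A−C_R = 2.112 mol·L⁻¹; C_R/C_S = 0.239.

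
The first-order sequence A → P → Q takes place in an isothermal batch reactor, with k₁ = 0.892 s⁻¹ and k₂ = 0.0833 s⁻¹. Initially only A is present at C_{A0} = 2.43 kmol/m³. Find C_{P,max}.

1.90 kmol/m³

For a first-order series the maximum intermediate yield is C_{P,max}/C_{A0} = (k₁/k₂)^[k₂/(k₂−k₁)].
= (0.892/0.0833)^(0.0833/(0.0833−0.892)) = (10.71)^(-0.1030) = 0.7833.
C_{P,max} = 0.7833×2.43 = 1.90 kmol/m³.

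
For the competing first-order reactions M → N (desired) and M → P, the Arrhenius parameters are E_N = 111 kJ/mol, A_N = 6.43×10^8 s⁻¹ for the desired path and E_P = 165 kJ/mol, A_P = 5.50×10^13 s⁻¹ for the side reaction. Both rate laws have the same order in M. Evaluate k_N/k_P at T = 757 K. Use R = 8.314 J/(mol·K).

0.0622

Since both paths have the same order in M, the concentration cancels and S_{N/P} = k_N/k_P = (A_N/A_P)·exp[(E_P−E_N)/(RT)].
(E_P−E_N)/(RT) = (165−111)×10³/(8.314×757) = 54000/6294 = 8.580.
k_N/k_P = (6.43×10^8/5.50×10^13)·exp(8.580) = 1.169×10^-5 × 5324 = 0.0622.
Since E_N < E_P, lowering the temperature improves selectivity toward N.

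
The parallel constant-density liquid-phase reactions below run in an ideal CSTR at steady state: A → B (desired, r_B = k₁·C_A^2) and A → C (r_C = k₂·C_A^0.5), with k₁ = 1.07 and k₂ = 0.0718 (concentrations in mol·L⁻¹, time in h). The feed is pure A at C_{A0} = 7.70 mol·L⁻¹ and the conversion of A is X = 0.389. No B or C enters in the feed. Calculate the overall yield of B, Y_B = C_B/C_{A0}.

0.386

Exit C_A = C_{A0}(1−X) = 7.70×0.611 = 4.705 mol·L⁻¹.
A CSTR operates uniformly at the exit composition, giving r_B = 23.68 and r_C = 0.1557 (each k·C_A^n at C_A = 4.705).
Fraction of consumed A going to B: r_B/(r_B+r_C) = 0.9935.
C_B = 0.9935·C_{A0}·X = 0.9935×7.70×0.389 = 2.98 mol·L⁻¹; Y_B = C_B/C_{A0} = 0.386.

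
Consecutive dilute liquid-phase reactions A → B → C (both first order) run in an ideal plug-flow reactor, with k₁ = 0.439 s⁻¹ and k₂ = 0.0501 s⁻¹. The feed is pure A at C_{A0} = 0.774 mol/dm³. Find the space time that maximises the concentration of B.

Setting dC_B/dτ = 0 gives τ_opt = ln(k₂/k₁)/(k₂−k₁).
= ln(0.0501/0.439)/(0.0501−0.439) = ln(0.1141)/-0.3889 = -2.170/-0.3889 = 5.58 s.

5.58 s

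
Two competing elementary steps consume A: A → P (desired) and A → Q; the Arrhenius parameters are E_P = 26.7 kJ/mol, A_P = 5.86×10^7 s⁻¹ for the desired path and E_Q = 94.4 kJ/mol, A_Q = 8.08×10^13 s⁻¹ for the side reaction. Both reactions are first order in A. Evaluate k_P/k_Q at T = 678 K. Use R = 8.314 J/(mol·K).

0.119

With equal orders, S_{P/Q} = k_P/k_Q = (A_P/A_Q)·exp[(E_Q−E_P)/(RT)].
(E_Q−E_P)/(RT) = (94.4−26.7)×10³/(8.314×678) = 67700/5637 = 12.01.
k_P/k_Q = (5.86×10^7/8.08×10^13)·exp(12.01) = 7.252×10^-7 × 1.644×10^5 = 0.119.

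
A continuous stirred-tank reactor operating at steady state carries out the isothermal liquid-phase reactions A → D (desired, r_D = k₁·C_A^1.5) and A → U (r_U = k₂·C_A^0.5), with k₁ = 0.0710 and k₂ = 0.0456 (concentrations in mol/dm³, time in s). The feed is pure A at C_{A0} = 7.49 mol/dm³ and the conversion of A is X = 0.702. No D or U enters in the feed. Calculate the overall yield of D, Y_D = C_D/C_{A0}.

Exit C_A = C_{A0}(1−X) = 7.49×0.298 = 2.232 mol/dm³.
In a CSTR the entire volume is at exit conditions, so r_D = 0.0710×2.232^1.5 = 0.2368 and r_U = 0.0456×2.232^0.5 = 0.06813.
Fraction of consumed A going to D: r_D/(r_D+r_U) = 0.7766.
C_D = 0.7766·C_{A0}·X = 0.7766×7.49×0.702 = 4.08 mol/dm³; Y_D = C_D/C_{A0} = 0.545.

0.545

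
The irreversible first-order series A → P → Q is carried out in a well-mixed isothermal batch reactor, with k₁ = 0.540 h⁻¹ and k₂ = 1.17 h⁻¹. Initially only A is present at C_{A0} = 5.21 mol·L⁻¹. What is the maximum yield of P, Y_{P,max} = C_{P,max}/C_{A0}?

0.238

For a first-order series the maximum intermediate yield is C_{P,max}/C_{A0} = (k₁/k₂)^[k₂/(k₂−k₁)].
= (0.540/1.17)^(1.17/(1.17−0.540)) = (0.4615)^(1.857) = 0.2379.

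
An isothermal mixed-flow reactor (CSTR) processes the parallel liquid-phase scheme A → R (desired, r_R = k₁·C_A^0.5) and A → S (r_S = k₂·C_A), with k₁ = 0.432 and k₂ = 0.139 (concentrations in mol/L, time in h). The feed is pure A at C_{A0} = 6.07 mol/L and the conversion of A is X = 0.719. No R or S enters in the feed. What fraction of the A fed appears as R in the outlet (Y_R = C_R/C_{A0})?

Exit C_A = C_{A0}(1−X) = 6.07×0.281 = 1.706 mol/L.
A CSTR operates uniformly at the exit composition, giving r_R = 0.5642 and r_S = 0.2371 (each k·C_A^n at C_A = 1.706).
Fraction of consumed A going to R: r_R/(r_R+r_S) = 0.7041.
C_R = 0.7041·C_{A0}·X = 0.7041×6.07×0.719 = 3.07 mol/L; Y_R = C_R/C_{A0} = 0.506.

0.506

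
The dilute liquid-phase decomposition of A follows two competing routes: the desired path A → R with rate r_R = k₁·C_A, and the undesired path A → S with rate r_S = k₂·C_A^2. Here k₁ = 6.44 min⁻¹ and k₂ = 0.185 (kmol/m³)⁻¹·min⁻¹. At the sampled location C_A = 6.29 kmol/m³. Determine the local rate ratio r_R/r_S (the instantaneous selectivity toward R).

5.53

S_{R/S} = r_R/r_S = (k₁·C_A)/(k₂·C_A^2) = (k₁/k₂)·C_A⁻¹.
= (6.44×6.290) / (0.185×6.290^2) = 40.51/7.319 = 5.53.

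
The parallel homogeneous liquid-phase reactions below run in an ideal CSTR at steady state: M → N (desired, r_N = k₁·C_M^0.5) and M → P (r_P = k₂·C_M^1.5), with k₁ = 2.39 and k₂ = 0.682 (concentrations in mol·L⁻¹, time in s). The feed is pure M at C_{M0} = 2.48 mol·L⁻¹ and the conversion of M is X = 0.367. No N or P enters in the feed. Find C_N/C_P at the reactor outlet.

2.23

Exit C_M = C_{M0}(1−X) = 2.48×0.633 = 1.570 mol·L⁻¹.
Rates in a CSTR are evaluated at the outlet concentration: r_N = 2.39×1.570^0.5 = 2.995, r_P = 0.682×1.570^1.5 = 1.341.
Overall selectivity = C_N/C_P = r_Nτ/(r_Pτ) = r_N/r_P = 2.23.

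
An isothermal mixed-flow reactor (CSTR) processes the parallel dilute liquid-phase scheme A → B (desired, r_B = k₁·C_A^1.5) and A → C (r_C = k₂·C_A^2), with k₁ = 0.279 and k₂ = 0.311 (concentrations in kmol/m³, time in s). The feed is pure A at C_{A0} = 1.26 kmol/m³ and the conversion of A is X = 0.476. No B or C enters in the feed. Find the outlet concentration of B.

0.315 kmol/m³

Exit C_A = C_{A0}(1−X) = 1.26×0.524 = 0.6602 kmol/m³.
A CSTR operates uniformly at the exit composition, giving r_B = 0.1497 and r_C = 0.1356 (each k·C_A^n at C_A = 0.6602).
Fraction of consumed A going to B: r_B/(r_B+r_C) = 0.5247.
C_B = 0.5247·C_{A0}·X = 0.5247×1.26×0.476 = 0.315 kmol/m³.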